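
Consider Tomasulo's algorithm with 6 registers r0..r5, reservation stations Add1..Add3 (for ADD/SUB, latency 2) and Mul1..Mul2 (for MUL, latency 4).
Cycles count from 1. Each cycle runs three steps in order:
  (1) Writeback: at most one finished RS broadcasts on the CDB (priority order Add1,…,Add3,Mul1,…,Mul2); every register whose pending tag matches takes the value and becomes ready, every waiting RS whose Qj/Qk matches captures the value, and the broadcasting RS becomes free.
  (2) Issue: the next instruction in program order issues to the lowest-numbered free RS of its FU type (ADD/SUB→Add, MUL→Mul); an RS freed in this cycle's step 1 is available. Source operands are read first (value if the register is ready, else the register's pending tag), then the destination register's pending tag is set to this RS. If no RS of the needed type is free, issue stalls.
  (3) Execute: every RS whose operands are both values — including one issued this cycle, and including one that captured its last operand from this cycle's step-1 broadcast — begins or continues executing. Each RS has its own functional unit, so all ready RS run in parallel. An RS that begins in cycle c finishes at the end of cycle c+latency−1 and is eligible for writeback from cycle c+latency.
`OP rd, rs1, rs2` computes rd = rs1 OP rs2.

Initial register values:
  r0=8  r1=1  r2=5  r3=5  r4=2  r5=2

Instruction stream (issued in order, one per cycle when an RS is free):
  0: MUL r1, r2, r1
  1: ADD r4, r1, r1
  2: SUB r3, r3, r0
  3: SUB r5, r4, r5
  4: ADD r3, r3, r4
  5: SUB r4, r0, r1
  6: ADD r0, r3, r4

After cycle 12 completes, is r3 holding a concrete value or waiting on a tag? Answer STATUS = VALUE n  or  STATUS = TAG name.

STATUS = VALUE 7

cycle 1: issue MUL r1<-Mul1 // r0:8,r1:Mul1,r2:5,r3:5,r4:2,r5:2
cycle 2: issue ADD r4<-Add1 // r0:8,r1:Mul1,r2:5,r3:5,r4:Add1,r5:2
cycle 3: issue SUB r3<-Add2 // r0:8,r1:Mul1,r2:5,r3:Add2,r4:Add1,r5:2
cycle 4: issue SUB r5<-Add3 // r0:8,r1:Mul1,r2:5,r3:Add2,r4:Add1,r5:Add3
cycle 5: CDB Add2=-3; issue ADD r3<-Add2 // r0:8,r1:Mul1,r2:5,r3:Add2,r4:Add1,r5:Add3
cycle 6: CDB Mul1=5; stall // r0:8,r1:5,r2:5,r3:Add2,r4:Add1,r5:Add3
cycle 7: stall // r0:8,r1:5,r2:5,r3:Add2,r4:Add1,r5:Add3
cycle 8: CDB Add1=10; issue SUB r4<-Add1 // r0:8,r1:5,r2:5,r3:Add2,r4:Add1,r5:Add3
cycle 9: stall // r0:8,r1:5,r2:5,r3:Add2,r4:Add1,r5:Add3
cycle 10: CDB Add1=3; issue ADD r0<-Add1 // r0:Add1,r1:5,r2:5,r3:Add2,r4:3,r5:Add3
cycle 11: CDB Add2=7 // r0:Add1,r1:5,r2:5,r3:7,r4:3,r5:Add3
cycle 12: CDB Add3=8 // r0:Add1,r1:5,r2:5,r3:7,r4:3,r5:8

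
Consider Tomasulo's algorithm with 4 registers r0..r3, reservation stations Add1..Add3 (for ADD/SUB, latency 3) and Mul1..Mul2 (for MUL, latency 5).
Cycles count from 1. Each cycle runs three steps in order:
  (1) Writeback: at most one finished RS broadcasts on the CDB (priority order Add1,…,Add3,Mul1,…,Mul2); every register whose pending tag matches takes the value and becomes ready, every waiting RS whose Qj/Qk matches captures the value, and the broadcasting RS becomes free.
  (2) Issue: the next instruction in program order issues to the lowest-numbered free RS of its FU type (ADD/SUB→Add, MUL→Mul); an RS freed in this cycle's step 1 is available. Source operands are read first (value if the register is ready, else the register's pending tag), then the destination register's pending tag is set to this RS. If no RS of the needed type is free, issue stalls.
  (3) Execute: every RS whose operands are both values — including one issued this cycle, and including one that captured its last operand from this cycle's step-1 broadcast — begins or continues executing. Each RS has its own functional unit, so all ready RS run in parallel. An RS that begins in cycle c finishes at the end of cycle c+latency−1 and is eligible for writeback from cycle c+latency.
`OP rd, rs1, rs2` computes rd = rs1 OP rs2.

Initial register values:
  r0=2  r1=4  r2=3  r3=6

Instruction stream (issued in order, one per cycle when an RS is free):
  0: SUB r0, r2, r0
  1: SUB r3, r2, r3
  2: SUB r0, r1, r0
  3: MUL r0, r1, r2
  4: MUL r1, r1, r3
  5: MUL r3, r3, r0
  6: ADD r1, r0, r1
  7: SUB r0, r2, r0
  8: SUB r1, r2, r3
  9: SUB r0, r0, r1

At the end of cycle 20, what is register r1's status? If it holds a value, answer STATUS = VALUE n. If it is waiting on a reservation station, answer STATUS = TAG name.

STATUS = VALUE 39

cycle 1: issue SUB r0<-Add1 // r0:Add1,r1:4,r2:3,r3:6
cycle 2: issue SUB r3<-Add2 // r0:Add1,r1:4,r2:3,r3:Add2
cycle 3: issue SUB r0<-Add3 // r0:Add3,r1:4,r2:3,r3:Add2
cycle 4: CDB Add1=1; issue MUL r0<-Mul1 // r0:Mul1,r1:4,r2:3,r3:Add2
cycle 5: CDB Add2=-3; issue MUL r1<-Mul2 // r0:Mul1,r1:Mul2,r2:3,r3:-3
cycle 6: stall // r0:Mul1,r1:Mul2,r2:3,r3:-3
cycle 7: CDB Add3=3; stall // r0:Mul1,r1:Mul2,r2:3,r3:-3
cycle 8: stall // r0:Mul1,r1:Mul2,r2:3,r3:-3
cycle 9: CDB Mul1=12; issue MUL r3<-Mul1 // r0:12,r1:Mul2,r2:3,r3:Mul1
cycle 10: CDB Mul2=-12; issue ADD r1<-Add1 // r0:12,r1:Add1,r2:3,r3:Mul1
cycle 11: issue SUB r0<-Add2 // r0:Add2,r1:Add1,r2:3,r3:Mul1
cycle 12: issue SUB r1<-Add3 // r0:Add2,r1:Add3,r2:3,r3:Mul1
cycle 13: CDB Add1=0; issue SUB r0<-Add1 // r0:Add1,r1:Add3,r2:3,r3:Mul1
cycle 14: CDB Add2=-9 // r0:Add1,r1:Add3,r2:3,r3:Mul1
cycle 15: CDB Mul1=-36 // r0:Add1,r1:Add3,r2:3,r3:-36
cycle 16: - // r0:Add1,r1:Add3,r2:3,r3:-36
cycle 17: - // r0:Add1,r1:Add3,r2:3,r3:-36
cycle 18: CDB Add3=39 // r0:Add1,r1:39,r2:3,r3:-36
cycle 19: - // r0:Add1,r1:39,r2:3,r3:-36
cycle 20: - // r0:Add1,r1:39,r2:3,r3:-36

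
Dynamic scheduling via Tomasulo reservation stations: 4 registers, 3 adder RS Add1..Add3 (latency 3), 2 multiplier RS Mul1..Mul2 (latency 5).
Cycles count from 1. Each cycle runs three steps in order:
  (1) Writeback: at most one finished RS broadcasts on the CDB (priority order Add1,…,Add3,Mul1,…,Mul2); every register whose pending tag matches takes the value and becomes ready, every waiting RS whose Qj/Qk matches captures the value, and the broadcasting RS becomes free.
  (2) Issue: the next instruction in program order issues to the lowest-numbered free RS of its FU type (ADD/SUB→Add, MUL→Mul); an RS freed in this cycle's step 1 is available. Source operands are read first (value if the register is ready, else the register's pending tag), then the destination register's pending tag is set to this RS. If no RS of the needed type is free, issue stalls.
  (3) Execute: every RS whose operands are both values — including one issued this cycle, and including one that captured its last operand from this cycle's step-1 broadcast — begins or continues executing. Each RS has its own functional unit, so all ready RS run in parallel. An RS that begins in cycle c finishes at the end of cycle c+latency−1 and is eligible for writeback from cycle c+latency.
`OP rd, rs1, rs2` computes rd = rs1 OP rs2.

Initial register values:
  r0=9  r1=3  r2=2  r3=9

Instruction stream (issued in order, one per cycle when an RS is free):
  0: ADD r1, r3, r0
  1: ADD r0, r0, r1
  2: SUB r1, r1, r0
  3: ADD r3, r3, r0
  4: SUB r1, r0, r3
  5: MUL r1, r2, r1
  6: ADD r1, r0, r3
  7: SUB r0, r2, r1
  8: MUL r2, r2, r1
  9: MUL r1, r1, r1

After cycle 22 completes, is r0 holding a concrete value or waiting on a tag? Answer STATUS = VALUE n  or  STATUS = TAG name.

  c1: issue ADD r1<-Add1  regs: r0:9,r1:Add1,r2:2,r3:9
  c2: issue ADD r0<-Add2  regs: r0:Add2,r1:Add1,r2:2,r3:9
  c3: issue SUB r1<-Add3  regs: r0:Add2,r1:Add3,r2:2,r3:9
  c4: CDB Add1=18; issue ADD r3<-Add1  regs: r0:Add2,r1:Add3,r2:2,r3:Add1
  c5: stall  regs: r0:Add2,r1:Add3,r2:2,r3:Add1
  c6: stall  regs: r0:Add2,r1:Add3,r2:2,r3:Add1
  c7: CDB Add2=27; issue SUB r1<-Add2  regs: r0:27,r1:Add2,r2:2,r3:Add1
  c8: issue MUL r1<-Mul1  regs: r0:27,r1:Mul1,r2:2,r3:Add1
  c9: stall  regs: r0:27,r1:Mul1,r2:2,r3:Add1
  c10: CDB Add1=36; issue ADD r1<-Add1  regs: r0:27,r1:Add1,r2:2,r3:36
  c11: CDB Add3=-9; issue SUB r0<-Add3  regs: r0:Add3,r1:Add1,r2:2,r3:36
  c12: issue MUL r2<-Mul2  regs: r0:Add3,r1:Add1,r2:Mul2,r3:36
  c13: CDB Add1=63; stall  regs: r0:Add3,r1:63,r2:Mul2,r3:36
  c14: CDB Add2=-9; stall  regs: r0:Add3,r1:63,r2:Mul2,r3:36
  c15: stall  regs: r0:Add3,r1:63,r2:Mul2,r3:36
  c16: CDB Add3=-61; stall  regs: r0:-61,r1:63,r2:Mul2,r3:36
  c17: stall  regs: r0:-61,r1:63,r2:Mul2,r3:36
  c18: CDB Mul2=126; issue MUL r1<-Mul2  regs: r0:-61,r1:Mul2,r2:126,r3:36
  c19: CDB Mul1=-18  regs: r0:-61,r1:Mul2,r2:126,r3:36
  c20: -  regs: r0:-61,r1:Mul2,r2:126,r3:36
  c21: -  regs: r0:-61,r1:Mul2,r2:126,r3:36
  c22: -  regs: r0:-61,r1:Mul2,r2:126,r3:36

STATUS = VALUE -61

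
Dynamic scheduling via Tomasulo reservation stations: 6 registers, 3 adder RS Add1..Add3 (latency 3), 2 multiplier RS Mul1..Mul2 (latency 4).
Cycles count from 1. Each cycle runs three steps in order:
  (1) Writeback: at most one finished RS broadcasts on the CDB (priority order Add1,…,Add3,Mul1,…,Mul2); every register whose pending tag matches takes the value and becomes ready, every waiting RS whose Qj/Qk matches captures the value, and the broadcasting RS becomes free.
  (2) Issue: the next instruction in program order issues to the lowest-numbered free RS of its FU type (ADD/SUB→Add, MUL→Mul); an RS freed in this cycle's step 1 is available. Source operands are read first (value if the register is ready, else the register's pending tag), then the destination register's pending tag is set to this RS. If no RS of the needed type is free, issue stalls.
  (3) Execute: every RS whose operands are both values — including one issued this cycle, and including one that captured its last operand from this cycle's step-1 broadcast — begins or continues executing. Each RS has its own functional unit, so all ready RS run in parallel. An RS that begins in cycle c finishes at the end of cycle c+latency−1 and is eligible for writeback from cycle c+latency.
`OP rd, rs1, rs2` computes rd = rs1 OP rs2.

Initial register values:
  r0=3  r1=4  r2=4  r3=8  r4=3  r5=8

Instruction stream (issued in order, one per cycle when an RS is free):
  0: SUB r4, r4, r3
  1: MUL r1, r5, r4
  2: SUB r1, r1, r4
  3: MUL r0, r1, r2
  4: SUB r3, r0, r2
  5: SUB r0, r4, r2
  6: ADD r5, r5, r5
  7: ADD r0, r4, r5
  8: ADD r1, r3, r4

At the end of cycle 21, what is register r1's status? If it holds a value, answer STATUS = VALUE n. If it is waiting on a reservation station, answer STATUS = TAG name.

STATUS = TAG Add3

  c1: issue SUB r4<-Add1  regs: r0:3,r1:4,r2:4,r3:8,r4:Add1,r5:8
  c2: issue MUL r1<-Mul1  regs: r0:3,r1:Mul1,r2:4,r3:8,r4:Add1,r5:8
  c3: issue SUB r1<-Add2  regs: r0:3,r1:Add2,r2:4,r3:8,r4:Add1,r5:8
  c4: CDB Add1=-5; issue MUL r0<-Mul2  regs: r0:Mul2,r1:Add2,r2:4,r3:8,r4:-5,r5:8
  c5: issue SUB r3<-Add1  regs: r0:Mul2,r1:Add2,r2:4,r3:Add1,r4:-5,r5:8
  c6: issue SUB r0<-Add3  regs: r0:Add3,r1:Add2,r2:4,r3:Add1,r4:-5,r5:8
  c7: stall  regs: r0:Add3,r1:Add2,r2:4,r3:Add1,r4:-5,r5:8
  c8: CDB Mul1=-40; stall  regs: r0:Add3,r1:Add2,r2:4,r3:Add1,r4:-5,r5:8
  c9: CDB Add3=-9; issue ADD r5<-Add3  regs: r0:-9,r1:Add2,r2:4,r3:Add1,r4:-5,r5:Add3
  c10: stall  regs: r0:-9,r1:Add2,r2:4,r3:Add1,r4:-5,r5:Add3
  c11: CDB Add2=-35; issue ADD r0<-Add2  regs: r0:Add2,r1:-35,r2:4,r3:Add1,r4:-5,r5:Add3
  c12: CDB Add3=16; issue ADD r1<-Add3  regs: r0:Add2,r1:Add3,r2:4,r3:Add1,r4:-5,r5:16
  c13: -  regs: r0:Add2,r1:Add3,r2:4,r3:Add1,r4:-5,r5:16
  c14: -  regs: r0:Add2,r1:Add3,r2:4,r3:Add1,r4:-5,r5:16
  c15: CDB Add2=11  regs: r0:11,r1:Add3,r2:4,r3:Add1,r4:-5,r5:16
  c16: CDB Mul2=-140  regs: r0:11,r1:Add3,r2:4,r3:Add1,r4:-5,r5:16
  c17: -  regs: r0:11,r1:Add3,r2:4,r3:Add1,r4:-5,r5:16
  c18: -  regs: r0:11,r1:Add3,r2:4,r3:Add1,r4:-5,r5:16
  c19: CDB Add1=-144  regs: r0:11,r1:Add3,r2:4,r3:-144,r4:-5,r5:16
  c20: -  regs: r0:11,r1:Add3,r2:4,r3:-144,r4:-5,r5:16
  c21: -  regs: r0:11,r1:Add3,r2:4,r3:-144,r4:-5,r5:16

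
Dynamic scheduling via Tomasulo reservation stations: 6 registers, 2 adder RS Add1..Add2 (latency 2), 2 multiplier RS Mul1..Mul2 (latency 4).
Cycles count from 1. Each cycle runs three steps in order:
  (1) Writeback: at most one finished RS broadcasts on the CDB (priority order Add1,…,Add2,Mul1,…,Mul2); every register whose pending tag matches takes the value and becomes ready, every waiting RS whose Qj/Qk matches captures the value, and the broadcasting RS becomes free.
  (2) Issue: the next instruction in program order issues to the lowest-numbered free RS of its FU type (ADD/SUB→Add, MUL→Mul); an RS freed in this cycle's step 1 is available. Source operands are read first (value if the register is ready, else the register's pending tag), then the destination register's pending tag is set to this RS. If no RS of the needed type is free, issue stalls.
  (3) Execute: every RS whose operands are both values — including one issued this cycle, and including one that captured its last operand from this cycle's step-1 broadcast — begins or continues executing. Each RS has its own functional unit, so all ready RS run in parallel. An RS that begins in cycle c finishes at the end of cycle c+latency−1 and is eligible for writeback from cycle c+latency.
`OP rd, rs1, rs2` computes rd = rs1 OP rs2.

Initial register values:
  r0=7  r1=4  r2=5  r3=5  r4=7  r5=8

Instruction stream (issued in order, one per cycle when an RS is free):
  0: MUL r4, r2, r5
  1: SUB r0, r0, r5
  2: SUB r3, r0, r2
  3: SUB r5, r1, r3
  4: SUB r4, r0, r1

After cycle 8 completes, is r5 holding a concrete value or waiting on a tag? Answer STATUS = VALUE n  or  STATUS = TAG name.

STATUS = VALUE 10

c1: issue MUL r4<-Mul1 | r0:7,r1:4,r2:5,r3:5,r4:Mul1,r5:8
c2: issue SUB r0<-Add1 | r0:Add1,r1:4,r2:5,r3:5,r4:Mul1,r5:8
c3: issue SUB r3<-Add2 | r0:Add1,r1:4,r2:5,r3:Add2,r4:Mul1,r5:8
c4: CDB Add1=-1; issue SUB r5<-Add1 | r0:-1,r1:4,r2:5,r3:Add2,r4:Mul1,r5:Add1
c5: CDB Mul1=40; stall | r0:-1,r1:4,r2:5,r3:Add2,r4:40,r5:Add1
c6: CDB Add2=-6; issue SUB r4<-Add2 | r0:-1,r1:4,r2:5,r3:-6,r4:Add2,r5:Add1
c7: - | r0:-1,r1:4,r2:5,r3:-6,r4:Add2,r5:Add1
c8: CDB Add1=10 | r0:-1,r1:4,r2:5,r3:-6,r4:Add2,r5:10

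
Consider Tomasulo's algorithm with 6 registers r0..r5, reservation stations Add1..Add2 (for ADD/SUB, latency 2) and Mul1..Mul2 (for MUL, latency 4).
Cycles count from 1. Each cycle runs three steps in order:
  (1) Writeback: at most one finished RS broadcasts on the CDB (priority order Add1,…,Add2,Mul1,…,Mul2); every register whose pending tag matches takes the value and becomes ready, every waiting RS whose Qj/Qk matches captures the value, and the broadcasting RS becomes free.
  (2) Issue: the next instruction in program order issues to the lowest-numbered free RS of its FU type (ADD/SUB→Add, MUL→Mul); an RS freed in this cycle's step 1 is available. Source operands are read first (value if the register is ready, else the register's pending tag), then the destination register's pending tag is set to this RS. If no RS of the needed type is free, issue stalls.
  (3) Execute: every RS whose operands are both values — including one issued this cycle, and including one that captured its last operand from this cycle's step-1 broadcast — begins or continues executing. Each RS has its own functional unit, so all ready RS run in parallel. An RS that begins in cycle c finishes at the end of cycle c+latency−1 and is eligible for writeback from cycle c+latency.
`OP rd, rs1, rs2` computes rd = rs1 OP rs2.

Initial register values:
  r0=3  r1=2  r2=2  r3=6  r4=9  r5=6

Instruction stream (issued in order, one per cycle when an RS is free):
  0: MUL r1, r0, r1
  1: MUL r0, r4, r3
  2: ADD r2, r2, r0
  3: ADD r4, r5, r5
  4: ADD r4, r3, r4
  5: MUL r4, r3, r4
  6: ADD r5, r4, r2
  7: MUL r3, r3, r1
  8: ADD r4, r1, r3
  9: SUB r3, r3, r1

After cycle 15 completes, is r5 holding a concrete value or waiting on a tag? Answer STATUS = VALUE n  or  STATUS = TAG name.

STATUS = VALUE 164

  c1: issue MUL r1<-Mul1  regs: r0:3,r1:Mul1,r2:2,r3:6,r4:9,r5:6
  c2: issue MUL r0<-Mul2  regs: r0:Mul2,r1:Mul1,r2:2,r3:6,r4:9,r5:6
  c3: issue ADD r2<-Add1  regs: r0:Mul2,r1:Mul1,r2:Add1,r3:6,r4:9,r5:6
  c4: issue ADD r4<-Add2  regs: r0:Mul2,r1:Mul1,r2:Add1,r3:6,r4:Add2,r5:6
  c5: CDB Mul1=6; stall  regs: r0:Mul2,r1:6,r2:Add1,r3:6,r4:Add2,r5:6
  c6: CDB Add2=12; issue ADD r4<-Add2  regs: r0:Mul2,r1:6,r2:Add1,r3:6,r4:Add2,r5:6
  c7: CDB Mul2=54; issue MUL r4<-Mul1  regs: r0:54,r1:6,r2:Add1,r3:6,r4:Mul1,r5:6
  c8: CDB Add2=18; issue ADD r5<-Add2  regs: r0:54,r1:6,r2:Add1,r3:6,r4:Mul1,r5:Add2
  c9: CDB Add1=56; issue MUL r3<-Mul2  regs: r0:54,r1:6,r2:56,r3:Mul2,r4:Mul1,r5:Add2
  c10: issue ADD r4<-Add1  regs: r0:54,r1:6,r2:56,r3:Mul2,r4:Add1,r5:Add2
  c11: stall  regs: r0:54,r1:6,r2:56,r3:Mul2,r4:Add1,r5:Add2
  c12: CDB Mul1=108; stall  regs: r0:54,r1:6,r2:56,r3:Mul2,r4:Add1,r5:Add2
  c13: CDB Mul2=36; stall  regs: r0:54,r1:6,r2:56,r3:36,r4:Add1,r5:Add2
  c14: CDB Add2=164; issue SUB r3<-Add2  regs: r0:54,r1:6,r2:56,r3:Add2,r4:Add1,r5:164
  c15: CDB Add1=42  regs: r0:54,r1:6,r2:56,r3:Add2,r4:42,r5:164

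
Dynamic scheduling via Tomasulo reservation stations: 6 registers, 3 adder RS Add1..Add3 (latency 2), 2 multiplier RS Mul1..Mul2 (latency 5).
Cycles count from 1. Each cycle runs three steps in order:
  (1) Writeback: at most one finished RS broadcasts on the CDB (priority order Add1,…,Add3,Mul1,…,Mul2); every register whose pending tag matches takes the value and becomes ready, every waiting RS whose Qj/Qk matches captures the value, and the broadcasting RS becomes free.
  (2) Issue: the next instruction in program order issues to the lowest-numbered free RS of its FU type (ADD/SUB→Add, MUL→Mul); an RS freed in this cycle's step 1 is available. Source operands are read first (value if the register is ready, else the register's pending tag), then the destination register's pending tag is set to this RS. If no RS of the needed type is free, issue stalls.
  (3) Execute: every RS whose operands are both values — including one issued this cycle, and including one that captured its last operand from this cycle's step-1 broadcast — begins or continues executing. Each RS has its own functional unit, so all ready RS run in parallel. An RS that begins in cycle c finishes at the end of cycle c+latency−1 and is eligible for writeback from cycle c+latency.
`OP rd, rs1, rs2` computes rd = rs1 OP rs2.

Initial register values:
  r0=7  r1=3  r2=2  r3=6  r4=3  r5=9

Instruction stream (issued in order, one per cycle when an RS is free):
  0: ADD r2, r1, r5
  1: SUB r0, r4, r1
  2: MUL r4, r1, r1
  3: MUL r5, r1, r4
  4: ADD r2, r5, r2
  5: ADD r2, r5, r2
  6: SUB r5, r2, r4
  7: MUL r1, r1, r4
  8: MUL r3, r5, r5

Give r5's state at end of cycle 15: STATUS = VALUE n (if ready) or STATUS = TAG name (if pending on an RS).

STATUS = TAG Add3

  c1: issue ADD r2<-Add1  regs: r0:7,r1:3,r2:Add1,r3:6,r4:3,r5:9
  c2: issue SUB r0<-Add2  regs: r0:Add2,r1:3,r2:Add1,r3:6,r4:3,r5:9
  c3: CDB Add1=12; issue MUL r4<-Mul1  regs: r0:Add2,r1:3,r2:12,r3:6,r4:Mul1,r5:9
  c4: CDB Add2=0; issue MUL r5<-Mul2  regs: r0:0,r1:3,r2:12,r3:6,r4:Mul1,r5:Mul2
  c5: issue ADD r2<-Add1  regs: r0:0,r1:3,r2:Add1,r3:6,r4:Mul1,r5:Mul2
  c6: issue ADD r2<-Add2  regs: r0:0,r1:3,r2:Add2,r3:6,r4:Mul1,r5:Mul2
  c7: issue SUB r5<-Add3  regs: r0:0,r1:3,r2:Add2,r3:6,r4:Mul1,r5:Add3
  c8: CDB Mul1=9; issue MUL r1<-Mul1  regs: r0:0,r1:Mul1,r2:Add2,r3:6,r4:9,r5:Add3
  c9: stall  regs: r0:0,r1:Mul1,r2:Add2,r3:6,r4:9,r5:Add3
  c10: stall  regs: r0:0,r1:Mul1,r2:Add2,r3:6,r4:9,r5:Add3
  c11: stall  regs: r0:0,r1:Mul1,r2:Add2,r3:6,r4:9,r5:Add3
  c12: stall  regs: r0:0,r1:Mul1,r2:Add2,r3:6,r4:9,r5:Add3
  c13: CDB Mul1=27; issue MUL r3<-Mul1  regs: r0:0,r1:27,r2:Add2,r3:Mul1,r4:9,r5:Add3
  c14: CDB Mul2=27  regs: r0:0,r1:27,r2:Add2,r3:Mul1,r4:9,r5:Add3
  c15: -  regs: r0:0,r1:27,r2:Add2,r3:Mul1,r4:9,r5:Add3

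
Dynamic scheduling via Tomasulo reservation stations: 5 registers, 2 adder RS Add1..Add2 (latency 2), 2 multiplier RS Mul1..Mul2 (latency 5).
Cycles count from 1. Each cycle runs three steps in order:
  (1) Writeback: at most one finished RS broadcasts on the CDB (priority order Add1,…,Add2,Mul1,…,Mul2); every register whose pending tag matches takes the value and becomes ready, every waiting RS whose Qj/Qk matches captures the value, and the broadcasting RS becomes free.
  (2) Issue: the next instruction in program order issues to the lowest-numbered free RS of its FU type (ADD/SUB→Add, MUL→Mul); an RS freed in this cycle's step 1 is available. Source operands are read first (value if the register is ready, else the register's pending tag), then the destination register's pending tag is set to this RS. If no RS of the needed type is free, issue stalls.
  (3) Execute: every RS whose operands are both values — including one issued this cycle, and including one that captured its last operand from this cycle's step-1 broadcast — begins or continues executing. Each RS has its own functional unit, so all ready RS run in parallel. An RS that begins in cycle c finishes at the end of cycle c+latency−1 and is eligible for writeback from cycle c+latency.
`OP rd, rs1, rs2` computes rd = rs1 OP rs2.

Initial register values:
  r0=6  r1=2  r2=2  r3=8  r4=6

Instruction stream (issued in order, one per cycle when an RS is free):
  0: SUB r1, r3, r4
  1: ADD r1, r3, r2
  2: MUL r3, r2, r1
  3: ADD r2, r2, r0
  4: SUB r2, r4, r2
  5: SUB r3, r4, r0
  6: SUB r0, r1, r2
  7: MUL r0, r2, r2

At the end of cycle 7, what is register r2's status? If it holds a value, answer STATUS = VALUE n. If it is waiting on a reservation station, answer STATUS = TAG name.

STATUS = TAG Add2

cycle 1: issue SUB r1<-Add1 // r0:6,r1:Add1,r2:2,r3:8,r4:6
cycle 2: issue ADD r1<-Add2 // r0:6,r1:Add2,r2:2,r3:8,r4:6
cycle 3: CDB Add1=2; issue MUL r3<-Mul1 // r0:6,r1:Add2,r2:2,r3:Mul1,r4:6
cycle 4: CDB Add2=10; issue ADD r2<-Add1 // r0:6,r1:10,r2:Add1,r3:Mul1,r4:6
cycle 5: issue SUB r2<-Add2 // r0:6,r1:10,r2:Add2,r3:Mul1,r4:6
cycle 6: CDB Add1=8; issue SUB r3<-Add1 // r0:6,r1:10,r2:Add2,r3:Add1,r4:6
cycle 7: stall // r0:6,r1:10,r2:Add2,r3:Add1,r4:6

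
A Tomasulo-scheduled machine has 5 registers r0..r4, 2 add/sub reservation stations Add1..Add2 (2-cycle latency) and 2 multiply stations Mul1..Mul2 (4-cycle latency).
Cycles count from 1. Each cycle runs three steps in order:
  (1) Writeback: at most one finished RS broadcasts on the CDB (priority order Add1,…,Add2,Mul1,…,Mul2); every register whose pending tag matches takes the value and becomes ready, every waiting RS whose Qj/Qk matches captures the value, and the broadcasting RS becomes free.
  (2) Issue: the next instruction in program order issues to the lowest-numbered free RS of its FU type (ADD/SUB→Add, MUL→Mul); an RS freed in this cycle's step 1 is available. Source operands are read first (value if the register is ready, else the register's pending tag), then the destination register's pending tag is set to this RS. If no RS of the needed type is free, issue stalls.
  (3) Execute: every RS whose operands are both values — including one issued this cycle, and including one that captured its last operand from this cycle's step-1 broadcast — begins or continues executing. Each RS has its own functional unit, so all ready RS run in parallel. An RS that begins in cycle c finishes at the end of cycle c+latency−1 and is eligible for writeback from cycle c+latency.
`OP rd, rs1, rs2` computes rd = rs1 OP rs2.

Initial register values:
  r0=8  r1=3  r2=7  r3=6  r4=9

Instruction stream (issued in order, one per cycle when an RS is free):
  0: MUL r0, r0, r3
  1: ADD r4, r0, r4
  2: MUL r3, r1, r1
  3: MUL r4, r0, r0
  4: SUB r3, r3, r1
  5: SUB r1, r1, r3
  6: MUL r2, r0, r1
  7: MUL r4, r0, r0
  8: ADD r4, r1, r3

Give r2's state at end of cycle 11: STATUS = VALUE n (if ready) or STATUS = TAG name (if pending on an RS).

cycle 1: issue MUL r0<-Mul1 // r0:Mul1,r1:3,r2:7,r3:6,r4:9
cycle 2: issue ADD r4<-Add1 // r0:Mul1,r1:3,r2:7,r3:6,r4:Add1
cycle 3: issue MUL r3<-Mul2 // r0:Mul1,r1:3,r2:7,r3:Mul2,r4:Add1
cycle 4: stall // r0:Mul1,r1:3,r2:7,r3:Mul2,r4:Add1
cycle 5: CDB Mul1=48; issue MUL r4<-Mul1 // r0:48,r1:3,r2:7,r3:Mul2,r4:Mul1
cycle 6: issue SUB r3<-Add2 // r0:48,r1:3,r2:7,r3:Add2,r4:Mul1
cycle 7: CDB Add1=57; issue SUB r1<-Add1 // r0:48,r1:Add1,r2:7,r3:Add2,r4:Mul1
cycle 8: CDB Mul2=9; issue MUL r2<-Mul2 // r0:48,r1:Add1,r2:Mul2,r3:Add2,r4:Mul1
cycle 9: CDB Mul1=2304; issue MUL r4<-Mul1 // r0:48,r1:Add1,r2:Mul2,r3:Add2,r4:Mul1
cycle 10: CDB Add2=6; issue ADD r4<-Add2 // r0:48,r1:Add1,r2:Mul2,r3:6,r4:Add2
cycle 11: - // r0:48,r1:Add1,r2:Mul2,r3:6,r4:Add2

STATUS = TAG Mul2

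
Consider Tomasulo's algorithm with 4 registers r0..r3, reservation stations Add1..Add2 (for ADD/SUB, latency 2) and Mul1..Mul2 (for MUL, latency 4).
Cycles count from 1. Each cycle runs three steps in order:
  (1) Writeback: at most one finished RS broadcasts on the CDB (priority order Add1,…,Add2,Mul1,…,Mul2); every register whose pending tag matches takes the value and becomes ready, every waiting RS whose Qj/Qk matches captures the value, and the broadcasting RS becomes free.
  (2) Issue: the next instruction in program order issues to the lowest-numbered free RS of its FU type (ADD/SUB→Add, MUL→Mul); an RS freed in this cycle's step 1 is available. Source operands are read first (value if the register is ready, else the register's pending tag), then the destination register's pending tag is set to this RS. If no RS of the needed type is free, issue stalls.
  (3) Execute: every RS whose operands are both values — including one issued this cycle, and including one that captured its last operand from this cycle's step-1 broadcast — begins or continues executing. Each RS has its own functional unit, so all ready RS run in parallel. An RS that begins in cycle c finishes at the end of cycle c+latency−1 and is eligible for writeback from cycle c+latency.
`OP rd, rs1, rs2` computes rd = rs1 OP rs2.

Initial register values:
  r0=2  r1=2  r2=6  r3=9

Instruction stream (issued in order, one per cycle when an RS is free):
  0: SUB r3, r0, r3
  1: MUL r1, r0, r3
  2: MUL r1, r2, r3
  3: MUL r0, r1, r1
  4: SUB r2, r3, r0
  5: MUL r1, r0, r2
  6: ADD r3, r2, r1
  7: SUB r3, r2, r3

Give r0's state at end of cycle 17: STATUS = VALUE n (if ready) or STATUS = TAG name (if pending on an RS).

cycle 1: issue SUB r3<-Add1 // r0:2,r1:2,r2:6,r3:Add1
cycle 2: issue MUL r1<-Mul1 // r0:2,r1:Mul1,r2:6,r3:Add1
cycle 3: CDB Add1=-7; issue MUL r1<-Mul2 // r0:2,r1:Mul2,r2:6,r3:-7
cycle 4: stall // r0:2,r1:Mul2,r2:6,r3:-7
cycle 5: stall // r0:2,r1:Mul2,r2:6,r3:-7
cycle 6: stall // r0:2,r1:Mul2,r2:6,r3:-7
cycle 7: CDB Mul1=-14; issue MUL r0<-Mul1 // r0:Mul1,r1:Mul2,r2:6,r3:-7
cycle 8: CDB Mul2=-42; issue SUB r2<-Add1 // r0:Mul1,r1:-42,r2:Add1,r3:-7
cycle 9: issue MUL r1<-Mul2 // r0:Mul1,r1:Mul2,r2:Add1,r3:-7
cycle 10: issue ADD r3<-Add2 // r0:Mul1,r1:Mul2,r2:Add1,r3:Add2
cycle 11: stall // r0:Mul1,r1:Mul2,r2:Add1,r3:Add2
cycle 12: CDB Mul1=1764; stall // r0:1764,r1:Mul2,r2:Add1,r3:Add2
cycle 13: stall // r0:1764,r1:Mul2,r2:Add1,r3:Add2
cycle 14: CDB Add1=-1771; issue SUB r3<-Add1 // r0:1764,r1:Mul2,r2:-1771,r3:Add1
cycle 15: - // r0:1764,r1:Mul2,r2:-1771,r3:Add1
cycle 16: - // r0:1764,r1:Mul2,r2:-1771,r3:Add1
cycle 17: - // r0:1764,r1:Mul2,r2:-1771,r3:Add1

STATUS = VALUE 1764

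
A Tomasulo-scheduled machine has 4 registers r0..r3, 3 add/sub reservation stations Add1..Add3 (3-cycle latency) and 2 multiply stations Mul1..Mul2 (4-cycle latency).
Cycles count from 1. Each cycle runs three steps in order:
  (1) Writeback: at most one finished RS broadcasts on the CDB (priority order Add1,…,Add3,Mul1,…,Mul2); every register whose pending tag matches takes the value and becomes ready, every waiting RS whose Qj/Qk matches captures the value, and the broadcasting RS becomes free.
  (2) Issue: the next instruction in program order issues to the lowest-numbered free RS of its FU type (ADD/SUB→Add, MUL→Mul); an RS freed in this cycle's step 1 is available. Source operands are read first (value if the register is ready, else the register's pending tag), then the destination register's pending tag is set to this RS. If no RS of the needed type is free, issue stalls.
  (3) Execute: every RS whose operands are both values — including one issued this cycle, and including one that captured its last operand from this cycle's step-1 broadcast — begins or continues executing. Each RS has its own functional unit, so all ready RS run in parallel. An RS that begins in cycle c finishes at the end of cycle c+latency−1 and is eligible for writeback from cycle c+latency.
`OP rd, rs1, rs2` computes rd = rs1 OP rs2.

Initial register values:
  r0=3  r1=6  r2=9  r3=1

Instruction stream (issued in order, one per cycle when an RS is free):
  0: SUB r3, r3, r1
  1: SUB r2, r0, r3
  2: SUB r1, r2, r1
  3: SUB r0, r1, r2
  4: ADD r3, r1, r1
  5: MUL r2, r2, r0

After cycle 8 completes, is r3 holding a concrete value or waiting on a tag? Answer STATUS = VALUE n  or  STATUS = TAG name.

STATUS = TAG Add2

  c1: issue SUB r3<-Add1  regs: r0:3,r1:6,r2:9,r3:Add1
  c2: issue SUB r2<-Add2  regs: r0:3,r1:6,r2:Add2,r3:Add1
  c3: issue SUB r1<-Add3  regs: r0:3,r1:Add3,r2:Add2,r3:Add1
  c4: CDB Add1=-5; issue SUB r0<-Add1  regs: r0:Add1,r1:Add3,r2:Add2,r3:-5
  c5: stall  regs: r0:Add1,r1:Add3,r2:Add2,r3:-5
  c6: stall  regs: r0:Add1,r1:Add3,r2:Add2,r3:-5
  c7: CDB Add2=8; issue ADD r3<-Add2  regs: r0:Add1,r1:Add3,r2:8,r3:Add2
  c8: issue MUL r2<-Mul1  regs: r0:Add1,r1:Add3,r2:Mul1,r3:Add2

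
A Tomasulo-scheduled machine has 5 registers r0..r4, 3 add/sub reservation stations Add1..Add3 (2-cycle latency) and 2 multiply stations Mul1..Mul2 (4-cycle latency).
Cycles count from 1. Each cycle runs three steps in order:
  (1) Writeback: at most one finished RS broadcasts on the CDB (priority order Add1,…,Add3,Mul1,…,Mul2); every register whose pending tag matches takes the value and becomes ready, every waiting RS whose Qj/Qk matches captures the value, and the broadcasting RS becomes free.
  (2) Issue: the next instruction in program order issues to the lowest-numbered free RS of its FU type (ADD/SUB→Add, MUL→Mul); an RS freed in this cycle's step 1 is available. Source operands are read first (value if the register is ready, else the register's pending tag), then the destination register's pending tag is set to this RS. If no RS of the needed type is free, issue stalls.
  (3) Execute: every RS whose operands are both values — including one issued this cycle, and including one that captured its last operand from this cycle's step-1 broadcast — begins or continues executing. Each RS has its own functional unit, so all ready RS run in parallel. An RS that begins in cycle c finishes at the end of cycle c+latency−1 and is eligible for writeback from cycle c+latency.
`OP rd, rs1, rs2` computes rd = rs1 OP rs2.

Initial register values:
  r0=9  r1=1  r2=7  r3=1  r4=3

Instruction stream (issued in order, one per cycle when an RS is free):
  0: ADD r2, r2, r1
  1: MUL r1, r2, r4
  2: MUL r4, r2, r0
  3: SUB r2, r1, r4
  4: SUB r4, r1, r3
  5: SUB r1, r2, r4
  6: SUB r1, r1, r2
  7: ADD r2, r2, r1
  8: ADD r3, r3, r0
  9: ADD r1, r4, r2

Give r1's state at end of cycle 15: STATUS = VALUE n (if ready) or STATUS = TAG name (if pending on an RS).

cycle 1: issue ADD r2<-Add1 // r0:9,r1:1,r2:Add1,r3:1,r4:3
cycle 2: issue MUL r1<-Mul1 // r0:9,r1:Mul1,r2:Add1,r3:1,r4:3
cycle 3: CDB Add1=8; issue MUL r4<-Mul2 // r0:9,r1:Mul1,r2:8,r3:1,r4:Mul2
cycle 4: issue SUB r2<-Add1 // r0:9,r1:Mul1,r2:Add1,r3:1,r4:Mul2
cycle 5: issue SUB r4<-Add2 // r0:9,r1:Mul1,r2:Add1,r3:1,r4:Add2
cycle 6: issue SUB r1<-Add3 // r0:9,r1:Add3,r2:Add1,r3:1,r4:Add2
cycle 7: CDB Mul1=24; stall // r0:9,r1:Add3,r2:Add1,r3:1,r4:Add2
cycle 8: CDB Mul2=72; stall // r0:9,r1:Add3,r2:Add1,r3:1,r4:Add2
cycle 9: CDB Add2=23; issue SUB r1<-Add2 // r0:9,r1:Add2,r2:Add1,r3:1,r4:23
cycle 10: CDB Add1=-48; issue ADD r2<-Add1 // r0:9,r1:Add2,r2:Add1,r3:1,r4:23
cycle 11: stall // r0:9,r1:Add2,r2:Add1,r3:1,r4:23
cycle 12: CDB Add3=-71; issue ADD r3<-Add3 // r0:9,r1:Add2,r2:Add1,r3:Add3,r4:23
cycle 13: stall // r0:9,r1:Add2,r2:Add1,r3:Add3,r4:23
cycle 14: CDB Add2=-23; issue ADD r1<-Add2 // r0:9,r1:Add2,r2:Add1,r3:Add3,r4:23
cycle 15: CDB Add3=10 // r0:9,r1:Add2,r2:Add1,r3:10,r4:23

STATUS = TAG Add2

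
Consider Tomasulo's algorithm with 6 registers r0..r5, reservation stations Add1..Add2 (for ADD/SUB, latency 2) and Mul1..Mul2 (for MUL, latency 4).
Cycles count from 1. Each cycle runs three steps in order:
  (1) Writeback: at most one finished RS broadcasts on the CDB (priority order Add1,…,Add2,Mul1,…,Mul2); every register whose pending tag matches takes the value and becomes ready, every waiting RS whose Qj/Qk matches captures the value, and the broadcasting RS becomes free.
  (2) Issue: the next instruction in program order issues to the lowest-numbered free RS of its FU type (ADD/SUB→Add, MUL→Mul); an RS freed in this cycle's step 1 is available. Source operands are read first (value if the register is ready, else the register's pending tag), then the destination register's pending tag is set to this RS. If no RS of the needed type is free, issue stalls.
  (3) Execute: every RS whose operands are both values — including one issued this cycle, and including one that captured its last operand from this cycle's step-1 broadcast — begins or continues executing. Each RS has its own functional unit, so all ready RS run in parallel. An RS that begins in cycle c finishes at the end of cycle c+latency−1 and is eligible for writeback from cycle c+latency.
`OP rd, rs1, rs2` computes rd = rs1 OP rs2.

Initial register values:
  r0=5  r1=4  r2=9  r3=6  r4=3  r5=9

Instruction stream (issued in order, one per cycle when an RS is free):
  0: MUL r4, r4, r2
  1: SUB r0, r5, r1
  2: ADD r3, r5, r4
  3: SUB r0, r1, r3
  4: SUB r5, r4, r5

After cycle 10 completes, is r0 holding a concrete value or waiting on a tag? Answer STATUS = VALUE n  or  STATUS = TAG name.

  c1: issue MUL r4<-Mul1  regs: r0:5,r1:4,r2:9,r3:6,r4:Mul1,r5:9
  c2: issue SUB r0<-Add1  regs: r0:Add1,r1:4,r2:9,r3:6,r4:Mul1,r5:9
  c3: issue ADD r3<-Add2  regs: r0:Add1,r1:4,r2:9,r3:Add2,r4:Mul1,r5:9
  c4: CDB Add1=5; issue SUB r0<-Add1  regs: r0:Add1,r1:4,r2:9,r3:Add2,r4:Mul1,r5:9
  c5: CDB Mul1=27; stall  regs: r0:Add1,r1:4,r2:9,r3:Add2,r4:27,r5:9
  c6: stall  regs: r0:Add1,r1:4,r2:9,r3:Add2,r4:27,r5:9
  c7: CDB Add2=36; issue SUB r5<-Add2  regs: r0:Add1,r1:4,r2:9,r3:36,r4:27,r5:Add2
  c8: -  regs: r0:Add1,r1:4,r2:9,r3:36,r4:27,r5:Add2
  c9: CDB Add1=-32  regs: r0:-32,r1:4,r2:9,r3:36,r4:27,r5:Add2
  c10: CDB Add2=18  regs: r0:-32,r1:4,r2:9,r3:36,r4:27,r5:18

STATUS = VALUE -32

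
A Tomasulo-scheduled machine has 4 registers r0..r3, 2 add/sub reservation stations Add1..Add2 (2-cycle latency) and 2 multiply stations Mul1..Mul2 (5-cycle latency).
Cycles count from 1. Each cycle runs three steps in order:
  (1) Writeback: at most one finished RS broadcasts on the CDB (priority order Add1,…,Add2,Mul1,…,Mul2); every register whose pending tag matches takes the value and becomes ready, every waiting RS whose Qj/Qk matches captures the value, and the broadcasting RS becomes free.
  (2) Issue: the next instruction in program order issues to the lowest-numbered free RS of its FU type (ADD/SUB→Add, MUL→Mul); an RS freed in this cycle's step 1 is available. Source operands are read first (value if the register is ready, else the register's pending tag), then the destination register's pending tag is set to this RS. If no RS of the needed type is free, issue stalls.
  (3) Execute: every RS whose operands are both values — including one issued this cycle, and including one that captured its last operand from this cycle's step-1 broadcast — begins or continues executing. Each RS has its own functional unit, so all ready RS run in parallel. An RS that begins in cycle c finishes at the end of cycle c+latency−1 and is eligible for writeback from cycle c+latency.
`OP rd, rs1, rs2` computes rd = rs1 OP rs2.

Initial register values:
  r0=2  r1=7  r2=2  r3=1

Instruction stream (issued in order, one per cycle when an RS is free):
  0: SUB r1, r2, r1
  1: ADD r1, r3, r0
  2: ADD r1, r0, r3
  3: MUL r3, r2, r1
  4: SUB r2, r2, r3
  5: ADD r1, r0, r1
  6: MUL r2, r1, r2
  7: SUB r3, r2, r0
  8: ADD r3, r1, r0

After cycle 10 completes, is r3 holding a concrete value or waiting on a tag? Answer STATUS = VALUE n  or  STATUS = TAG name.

c1: issue SUB r1<-Add1 | r0:2,r1:Add1,r2:2,r3:1
c2: issue ADD r1<-Add2 | r0:2,r1:Add2,r2:2,r3:1
c3: CDB Add1=-5; issue ADD r1<-Add1 | r0:2,r1:Add1,r2:2,r3:1
c4: CDB Add2=3; issue MUL r3<-Mul1 | r0:2,r1:Add1,r2:2,r3:Mul1
c5: CDB Add1=3; issue SUB r2<-Add1 | r0:2,r1:3,r2:Add1,r3:Mul1
c6: issue ADD r1<-Add2 | r0:2,r1:Add2,r2:Add1,r3:Mul1
c7: issue MUL r2<-Mul2 | r0:2,r1:Add2,r2:Mul2,r3:Mul1
c8: CDB Add2=5; issue SUB r3<-Add2 | r0:2,r1:5,r2:Mul2,r3:Add2
c9: stall | r0:2,r1:5,r2:Mul2,r3:Add2
c10: CDB Mul1=6; stall | r0:2,r1:5,r2:Mul2,r3:Add2

STATUS = TAG Add2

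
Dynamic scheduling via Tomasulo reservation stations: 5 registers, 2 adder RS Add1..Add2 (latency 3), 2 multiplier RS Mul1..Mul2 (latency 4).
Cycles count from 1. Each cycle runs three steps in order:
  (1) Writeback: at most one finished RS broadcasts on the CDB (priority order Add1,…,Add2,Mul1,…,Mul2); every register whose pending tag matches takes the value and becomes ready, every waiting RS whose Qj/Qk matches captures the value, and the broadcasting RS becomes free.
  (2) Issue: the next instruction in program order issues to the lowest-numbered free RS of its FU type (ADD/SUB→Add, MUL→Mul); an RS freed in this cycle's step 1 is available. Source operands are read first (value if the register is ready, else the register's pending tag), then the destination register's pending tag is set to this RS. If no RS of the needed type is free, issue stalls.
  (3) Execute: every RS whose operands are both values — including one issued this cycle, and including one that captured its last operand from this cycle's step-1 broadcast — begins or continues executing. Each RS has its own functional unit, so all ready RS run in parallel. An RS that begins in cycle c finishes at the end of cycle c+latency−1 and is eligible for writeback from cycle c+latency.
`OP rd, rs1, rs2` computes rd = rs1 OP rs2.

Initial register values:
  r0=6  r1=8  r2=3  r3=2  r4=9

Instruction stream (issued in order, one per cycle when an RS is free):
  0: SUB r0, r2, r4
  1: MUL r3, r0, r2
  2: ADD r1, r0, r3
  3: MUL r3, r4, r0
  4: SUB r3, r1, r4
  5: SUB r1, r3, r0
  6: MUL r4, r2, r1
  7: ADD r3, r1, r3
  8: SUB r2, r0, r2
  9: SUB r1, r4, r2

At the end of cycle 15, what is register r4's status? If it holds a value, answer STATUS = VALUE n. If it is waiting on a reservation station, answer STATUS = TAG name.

c1: issue SUB r0<-Add1 | r0:Add1,r1:8,r2:3,r3:2,r4:9
c2: issue MUL r3<-Mul1 | r0:Add1,r1:8,r2:3,r3:Mul1,r4:9
c3: issue ADD r1<-Add2 | r0:Add1,r1:Add2,r2:3,r3:Mul1,r4:9
c4: CDB Add1=-6; issue MUL r3<-Mul2 | r0:-6,r1:Add2,r2:3,r3:Mul2,r4:9
c5: issue SUB r3<-Add1 | r0:-6,r1:Add2,r2:3,r3:Add1,r4:9
c6: stall | r0:-6,r1:Add2,r2:3,r3:Add1,r4:9
c7: stall | r0:-6,r1:Add2,r2:3,r3:Add1,r4:9
c8: CDB Mul1=-18; stall | r0:-6,r1:Add2,r2:3,r3:Add1,r4:9
c9: CDB Mul2=-54; stall | r0:-6,r1:Add2,r2:3,r3:Add1,r4:9
c10: stall | r0:-6,r1:Add2,r2:3,r3:Add1,r4:9
c11: CDB Add2=-24; issue SUB r1<-Add2 | r0:-6,r1:Add2,r2:3,r3:Add1,r4:9
c12: issue MUL r4<-Mul1 | r0:-6,r1:Add2,r2:3,r3:Add1,r4:Mul1
c13: stall | r0:-6,r1:Add2,r2:3,r3:Add1,r4:Mul1
c14: CDB Add1=-33; issue ADD r3<-Add1 | r0:-6,r1:Add2,r2:3,r3:Add1,r4:Mul1
c15: stall | r0:-6,r1:Add2,r2:3,r3:Add1,r4:Mul1

STATUS = TAG Mul1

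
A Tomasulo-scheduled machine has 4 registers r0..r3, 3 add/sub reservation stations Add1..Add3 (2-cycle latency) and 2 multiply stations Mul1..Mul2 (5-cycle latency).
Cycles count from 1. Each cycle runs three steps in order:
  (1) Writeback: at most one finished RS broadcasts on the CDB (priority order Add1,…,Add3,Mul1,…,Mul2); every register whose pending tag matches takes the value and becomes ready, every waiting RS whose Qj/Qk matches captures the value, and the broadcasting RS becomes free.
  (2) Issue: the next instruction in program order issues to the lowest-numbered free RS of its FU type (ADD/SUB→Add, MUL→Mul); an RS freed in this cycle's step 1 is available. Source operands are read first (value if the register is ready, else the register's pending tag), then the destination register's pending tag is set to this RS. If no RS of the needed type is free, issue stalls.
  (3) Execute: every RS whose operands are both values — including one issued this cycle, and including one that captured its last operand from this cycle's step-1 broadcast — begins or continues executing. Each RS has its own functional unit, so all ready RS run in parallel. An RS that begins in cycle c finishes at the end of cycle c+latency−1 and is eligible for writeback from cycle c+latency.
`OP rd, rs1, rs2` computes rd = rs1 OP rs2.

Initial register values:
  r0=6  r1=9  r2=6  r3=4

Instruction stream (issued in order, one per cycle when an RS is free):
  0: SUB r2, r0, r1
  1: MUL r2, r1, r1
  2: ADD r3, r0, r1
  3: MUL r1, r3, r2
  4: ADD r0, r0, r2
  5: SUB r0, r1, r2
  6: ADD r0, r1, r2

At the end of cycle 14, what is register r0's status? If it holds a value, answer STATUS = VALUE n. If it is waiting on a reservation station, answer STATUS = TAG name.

STATUS = TAG Add3

  c1: issue SUB r2<-Add1  regs: r0:6,r1:9,r2:Add1,r3:4
  c2: issue MUL r2<-Mul1  regs: r0:6,r1:9,r2:Mul1,r3:4
  c3: CDB Add1=-3; issue ADD r3<-Add1  regs: r0:6,r1:9,r2:Mul1,r3:Add1
  c4: issue MUL r1<-Mul2  regs: r0:6,r1:Mul2,r2:Mul1,r3:Add1
  c5: CDB Add1=15; issue ADD r0<-Add1  regs: r0:Add1,r1:Mul2,r2:Mul1,r3:15
  c6: issue SUB r0<-Add2  regs: r0:Add2,r1:Mul2,r2:Mul1,r3:15
  c7: CDB Mul1=81; issue ADD r0<-Add3  regs: r0:Add3,r1:Mul2,r2:81,r3:15
  c8: -  regs: r0:Add3,r1:Mul2,r2:81,r3:15
  c9: CDB Add1=87  regs: r0:Add3,r1:Mul2,r2:81,r3:15
  c10: -  regs: r0:Add3,r1:Mul2,r2:81,r3:15
  c11: -  regs: r0:Add3,r1:Mul2,r2:81,r3:15
  c12: CDB Mul2=1215  regs: r0:Add3,r1:1215,r2:81,r3:15
  c13: -  regs: r0:Add3,r1:1215,r2:81,r3:15
  c14: CDB Add2=1134  regs: r0:Add3,r1:1215,r2:81,r3:15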